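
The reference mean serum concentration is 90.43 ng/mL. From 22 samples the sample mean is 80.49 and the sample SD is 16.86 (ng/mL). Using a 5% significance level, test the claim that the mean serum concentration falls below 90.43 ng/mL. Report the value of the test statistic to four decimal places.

-2.7653

H0: μ = 90.43; H1: μ < 90.43 (one-sample t-test, left-tailed).
t = (x̄ − μ₀)/(s/√n) = (80.49 − 90.43)/(16.86/√22) = -2.7653
df = n − 1 = 21
p-value = P(T ≤ -2.7653) ≈ 0.0058
Since p ≈ 0.0058 < α = 0.05, reject H0; the evidence is statistically significant.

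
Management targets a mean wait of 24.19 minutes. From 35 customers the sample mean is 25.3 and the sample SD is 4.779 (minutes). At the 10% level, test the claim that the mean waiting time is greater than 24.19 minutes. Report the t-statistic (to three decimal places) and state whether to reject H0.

H0: μ = 24.19; H1: μ > 24.19 (one-sample t-test, right-tailed).
t = (x̄ − μ₀)/(s/√n) = (25.3 − 24.19)/(4.779/√35) = 1.374
df = n − 1 = 34
p-value = P(T ≥ 1.374) ≈ 0.0892
Since p ≈ 0.0892 < α = 0.1, reject H0; the data support H1.

t = 1.374; reject H0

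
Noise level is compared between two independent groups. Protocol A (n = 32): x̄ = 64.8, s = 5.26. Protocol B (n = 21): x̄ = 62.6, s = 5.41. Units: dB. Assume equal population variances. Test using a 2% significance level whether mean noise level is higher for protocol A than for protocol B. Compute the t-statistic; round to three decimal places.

Let group 1 = protocol A, group 2 = protocol B. H0: μ_1 = μ_2; H1: μ_1 > μ_2 (two-sample pooled-variance t-test, right-tailed).
s_p² = [(32−1)·5.26² + (21−1)·5.41²]/(32+21−2) = 28.2952
t = (64.8 − 62.6)/√[28.2952·(1/32 + 1/21)] = 1.473
df = n₁ + n₂ − 2 = 51
p-value = P(T ≥ 1.473) ≈ 0.0735
Since p ≈ 0.0735 > α = 0.02, fail to reject H0; the data do not provide sufficient evidence against H0.

1.473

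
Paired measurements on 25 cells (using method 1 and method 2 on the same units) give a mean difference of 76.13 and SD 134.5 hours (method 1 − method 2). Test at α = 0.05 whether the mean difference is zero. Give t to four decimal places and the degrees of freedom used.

t = 2.8301, df = 24

H0: μ_d = 0; H1: μ_d ≠ 0 (paired t-test on the differences, two-sided).
t = d̄/(s_d/√n) = 76.13/(134.5/√25) = 2.8301
df = n − 1 = 24
Two-sided p-value ≈ 0.009
Since p ≈ 0.009 < α = 0.05, reject H0; the data support H1.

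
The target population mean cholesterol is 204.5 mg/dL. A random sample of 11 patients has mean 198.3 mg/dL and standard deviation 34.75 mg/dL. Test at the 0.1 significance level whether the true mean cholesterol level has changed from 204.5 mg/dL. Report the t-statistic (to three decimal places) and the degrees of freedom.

t = -0.592, df = 10

H0: μ = 204.5; H1: μ ≠ 204.5 (one-sample t-test, two-sided).
t = (x̄ − μ₀)/(s/√n) = (198.3 − 204.5)/(34.75/√11) = -0.592
df = n − 1 = 10
Two-sided p-value ≈ 0.5672
Since p ≈ 0.5672 > α = 0.1, fail to reject H0; the data do not provide sufficient evidence against H0.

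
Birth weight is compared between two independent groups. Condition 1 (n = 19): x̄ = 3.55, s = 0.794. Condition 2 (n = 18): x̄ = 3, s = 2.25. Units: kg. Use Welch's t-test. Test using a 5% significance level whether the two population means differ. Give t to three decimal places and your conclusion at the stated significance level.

Let group 1 = condition 1, group 2 = condition 2. H0: μ_1 = μ_2; H1: μ_1 ≠ μ_2 (Welch's two-sample t-test, two-sided).
t = (x̄_1 − x̄_2)/√(s_1²/n_1 + s_2²/n_2) = (3.55 − 3)/√(0.794²/19 + 2.25²/18) = 0.981
Welch–Satterthwaite df ≈ 20.97
Two-sided p-value ≈ 0.3378
Since p ≈ 0.3378 > α = 0.05, fail to reject H0; the data do not provide sufficient evidence against H0.

t = 0.981; fail to reject H0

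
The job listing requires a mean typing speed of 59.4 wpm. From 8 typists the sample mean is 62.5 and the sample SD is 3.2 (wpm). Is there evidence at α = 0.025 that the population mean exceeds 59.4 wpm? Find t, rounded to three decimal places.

2.740

H0: μ = 59.4; H1: μ > 59.4 (one-sample t-test, right-tailed).
t = (x̄ − μ₀)/(s/√n) = (62.5 − 59.4)/(3.2/√8) = 2.740
df = n − 1 = 7
p-value = P(T ≥ 2.740) ≈ 0.0145
Since p ≈ 0.0145 < α = 0.025, reject H0; the evidence is statistically significant.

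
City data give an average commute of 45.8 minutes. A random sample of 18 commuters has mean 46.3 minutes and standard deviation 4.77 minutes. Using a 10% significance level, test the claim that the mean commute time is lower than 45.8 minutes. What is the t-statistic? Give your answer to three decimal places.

H0: μ = 45.8; H1: μ < 45.8 (one-sample t-test, left-tailed).
t = (x̄ − μ₀)/(s/√n) = (46.3 − 45.8)/(4.77/√18) = 0.445
df = n − 1 = 17
p-value = P(T ≤ 0.445) ≈ 0.6689
Since p ≈ 0.6689 > α = 0.1, fail to reject H0; the data do not provide sufficient evidence against H0.

0.445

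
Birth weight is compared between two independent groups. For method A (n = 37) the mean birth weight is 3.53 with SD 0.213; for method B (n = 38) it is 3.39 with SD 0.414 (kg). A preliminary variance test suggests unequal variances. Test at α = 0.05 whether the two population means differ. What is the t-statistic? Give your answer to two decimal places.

1.85

Let group 1 = method A, group 2 = method B. H0: μ_1 = μ_2; H1: μ_1 ≠ μ_2 (Welch's two-sample t-test, two-sided).
t = (x̄_1 − x̄_2)/√(s_1²/n_1 + s_2²/n_2) = (3.53 − 3.39)/√(0.213²/37 + 0.414²/38) = 1.85
Welch–Satterthwaite df ≈ 55.63
Two-sided p-value ≈ 0.070
Since p ≈ 0.070 > α = 0.05, fail to reject H0; the data do not provide sufficient evidence against H0.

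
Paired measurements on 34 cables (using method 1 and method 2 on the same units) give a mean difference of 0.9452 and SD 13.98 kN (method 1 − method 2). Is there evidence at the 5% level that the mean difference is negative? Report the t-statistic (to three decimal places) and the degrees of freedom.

H0: μ_d = 0; H1: μ_d < 0 (paired t-test on the differences, left-tailed).
t = d̄/(s_d/√n) = 0.9452/(13.98/√34) = 0.394
df = n − 1 = 33
p-value = P(T ≤ 0.394) ≈ 0.652
Since p ≈ 0.652 > α = 0.05, fail to reject H0; the evidence is not statistically significant.

t = 0.394, df = 33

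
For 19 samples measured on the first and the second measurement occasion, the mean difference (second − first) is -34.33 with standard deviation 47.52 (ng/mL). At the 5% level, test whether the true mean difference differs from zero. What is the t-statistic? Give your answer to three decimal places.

H0: μ_d = 0; H1: μ_d ≠ 0 (paired t-test on the differences, two-sided).
t = d̄/(s_d/√n) = -34.33/(47.52/√19) = -3.149
df = n − 1 = 18
Two-sided p-value ≈ 0.0056
Since p ≈ 0.0056 < α = 0.05, reject H0; the evidence is statistically significant.

-3.149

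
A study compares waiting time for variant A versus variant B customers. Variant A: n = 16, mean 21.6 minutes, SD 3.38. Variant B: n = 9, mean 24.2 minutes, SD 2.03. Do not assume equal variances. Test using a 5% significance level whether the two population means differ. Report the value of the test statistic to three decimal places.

Let group 1 = variant A, group 2 = variant B. H0: μ_1 = μ_2; H1: μ_1 ≠ μ_2 (Welch's two-sample t-test, two-sided).
t = (x̄_1 − x̄_2)/√(s_1²/n_1 + s_2²/n_2) = (21.6 − 24.2)/√(3.38²/16 + 2.03²/9) = -2.402
Welch–Satterthwaite df ≈ 22.82
Two-sided p-value ≈ 0.0249
Since p ≈ 0.0249 < α = 0.05, reject H0; the evidence is statistically significant.

-2.402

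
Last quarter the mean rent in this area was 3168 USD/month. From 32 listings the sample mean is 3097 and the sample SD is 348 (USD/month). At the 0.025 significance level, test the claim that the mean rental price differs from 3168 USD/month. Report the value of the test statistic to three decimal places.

-1.154

H0: μ = 3168; H1: μ ≠ 3168 (one-sample t-test, two-sided).
t = (x̄ − μ₀)/(s/√n) = (3097 − 3168)/(348/√32) = -1.154
df = n − 1 = 31
Two-sided p-value ≈ 0.2573
Since p ≈ 0.2573 > α = 0.025, fail to reject H0; the data do not provide sufficient evidence against H0.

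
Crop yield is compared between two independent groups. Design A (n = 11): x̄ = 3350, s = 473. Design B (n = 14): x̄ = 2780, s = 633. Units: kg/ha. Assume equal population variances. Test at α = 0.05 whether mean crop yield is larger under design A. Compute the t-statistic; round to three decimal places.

Let group 1 = design A, group 2 = design B. H0: μ_1 = μ_2; H1: μ_1 > μ_2 (two-sample pooled-variance t-test, right-tailed).
s_p² = [(11−1)·473² + (14−1)·633²]/(11+14−2) = 323750
t = (3350 − 2780)/√[323750·(1/11 + 1/14)] = 2.486
df = n₁ + n₂ − 2 = 23
p-value = P(T ≥ 2.486) ≈ 0.0103
Since p ≈ 0.0103 < α = 0.05, reject H0; the data support H1.

2.486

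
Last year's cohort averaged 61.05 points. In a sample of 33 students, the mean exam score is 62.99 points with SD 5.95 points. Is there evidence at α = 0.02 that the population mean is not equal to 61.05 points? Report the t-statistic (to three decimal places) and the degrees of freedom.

H0: μ = 61.05; H1: μ ≠ 61.05 (one-sample t-test, two-sided).
t = (x̄ − μ₀)/(s/√n) = (62.99 − 61.05)/(5.95/√33) = 1.873
df = n − 1 = 32
Two-sided p-value ≈ 0.070
Since p ≈ 0.070 > α = 0.02, fail to reject H0; the data do not provide sufficient evidence against H0.

t = 1.873, df = 32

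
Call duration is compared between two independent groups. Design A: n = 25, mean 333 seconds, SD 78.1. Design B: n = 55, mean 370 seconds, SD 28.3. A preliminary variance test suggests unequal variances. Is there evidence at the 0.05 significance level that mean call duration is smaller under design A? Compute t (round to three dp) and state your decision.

t = -2.301; reject H0

Let group 1 = design A, group 2 = design B. H0: μ_1 = μ_2; H1: μ_1 < μ_2 (Welch's two-sample t-test, left-tailed).
t = (x̄_1 − x̄_2)/√(s_1²/n_1 + s_2²/n_2) = (333 − 370)/√(78.1²/25 + 28.3²/55) = -2.301
Welch–Satterthwaite df ≈ 26.91
p-value = P(T ≤ -2.301) ≈ 0.015
Since p ≈ 0.015 < α = 0.05, reject H0; the data support H1.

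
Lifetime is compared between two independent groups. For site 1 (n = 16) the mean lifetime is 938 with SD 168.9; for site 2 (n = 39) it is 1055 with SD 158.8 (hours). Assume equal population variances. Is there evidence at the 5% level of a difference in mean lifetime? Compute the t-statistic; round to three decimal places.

Let group 1 = site 1, group 2 = site 2. H0: μ_1 = μ_2; H1: μ_1 ≠ μ_2 (two-sample pooled-variance t-test, two-sided).
s_p² = [(16−1)·168.9² + (39−1)·158.8²]/(16+39−2) = 26154.2
t = (938 − 1055)/√[26154.2·(1/16 + 1/39)] = -2.437
df = n₁ + n₂ − 2 = 53
Two-sided p-value ≈ 0.018
Since p ≈ 0.018 < α = 0.05, reject H0; the evidence is statistically significant.

-2.437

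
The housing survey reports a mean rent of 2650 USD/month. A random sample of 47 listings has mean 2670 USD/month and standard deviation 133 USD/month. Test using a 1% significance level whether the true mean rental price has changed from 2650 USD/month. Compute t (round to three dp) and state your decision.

t = 1.031; fail to reject H0

H0: μ = 2650; H1: μ ≠ 2650 (one-sample t-test, two-sided).
t = (x̄ − μ₀)/(s/√n) = (2670 − 2650)/(133/√47) = 1.031
df = n − 1 = 46
Two-sided p-value ≈ 0.3080
Since p ≈ 0.3080 > α = 0.01, fail to reject H0; the data do not provide sufficient evidence against H0.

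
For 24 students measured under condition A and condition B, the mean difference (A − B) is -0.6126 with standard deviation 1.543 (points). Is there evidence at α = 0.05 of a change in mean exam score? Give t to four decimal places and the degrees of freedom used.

t = -1.9450, df = 23

H0: μ_d = 0; H1: μ_d ≠ 0 (paired t-test on the differences, two-sided).
t = d̄/(s_d/√n) = -0.6126/(1.543/√24) = -1.9450
df = n − 1 = 23
Two-sided p-value ≈ 0.0641
Since p ≈ 0.0641 > α = 0.05, fail to reject H0; the data do not provide sufficient evidence against H0.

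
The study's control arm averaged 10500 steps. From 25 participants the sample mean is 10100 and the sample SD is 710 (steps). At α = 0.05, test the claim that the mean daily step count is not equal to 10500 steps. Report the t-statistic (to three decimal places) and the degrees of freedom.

H0: μ = 10500; H1: μ ≠ 10500 (one-sample t-test, two-sided).
t = (x̄ − μ₀)/(s/√n) = (10100 − 10500)/(710/√25) = -2.817
df = n − 1 = 24
Two-sided p-value ≈ 0.010
Since p ≈ 0.010 < α = 0.05, reject H0; the data support H1.

t = -2.817, df = 24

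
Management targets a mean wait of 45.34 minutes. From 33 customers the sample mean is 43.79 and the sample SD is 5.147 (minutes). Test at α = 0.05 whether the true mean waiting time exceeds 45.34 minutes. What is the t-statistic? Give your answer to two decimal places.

H0: μ = 45.34; H1: μ > 45.34 (one-sample t-test, right-tailed).
t = (x̄ − μ₀)/(s/√n) = (43.79 − 45.34)/(5.147/√33) = -1.73
df = n − 1 = 32
p-value = P(T ≥ -1.73) ≈ 0.9534
Since p ≈ 0.9534 > α = 0.05, fail to reject H0; the data do not provide sufficient evidence against H0.

-1.73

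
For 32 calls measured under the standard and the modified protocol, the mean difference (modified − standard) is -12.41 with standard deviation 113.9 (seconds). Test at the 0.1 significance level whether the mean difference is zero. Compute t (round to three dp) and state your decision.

t = -0.616; fail to reject H0

H0: μ_d = 0; H1: μ_d ≠ 0 (paired t-test on the differences, two-sided).
t = d̄/(s_d/√n) = -12.41/(113.9/√32) = -0.616
df = n − 1 = 31
Two-sided p-value ≈ 0.5422
Since p ≈ 0.5422 > α = 0.1, fail to reject H0; the data do not provide sufficient evidence against H0.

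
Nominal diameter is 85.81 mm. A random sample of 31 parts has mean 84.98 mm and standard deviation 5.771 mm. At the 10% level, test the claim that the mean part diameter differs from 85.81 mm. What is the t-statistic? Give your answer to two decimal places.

H0: μ = 85.81; H1: μ ≠ 85.81 (one-sample t-test, two-sided).
t = (x̄ − μ₀)/(s/√n) = (84.98 − 85.81)/(5.771/√31) = -0.80
df = n − 1 = 30
Two-sided p-value ≈ 0.4296
Since p ≈ 0.4296 > α = 0.1, fail to reject H0; the data do not provide sufficient evidence against H0.

-0.80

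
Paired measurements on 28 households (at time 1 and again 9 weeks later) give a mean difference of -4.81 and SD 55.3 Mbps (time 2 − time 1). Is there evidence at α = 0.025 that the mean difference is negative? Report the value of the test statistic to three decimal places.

-0.460

H0: μ_d = 0; H1: μ_d < 0 (paired t-test on the differences, left-tailed).
t = d̄/(s_d/√n) = -4.81/(55.3/√28) = -0.460
df = n − 1 = 27
p-value = P(T ≤ -0.460) ≈ 0.3245
Since p ≈ 0.3245 > α = 0.025, fail to reject H0; the evidence is not statistically significant.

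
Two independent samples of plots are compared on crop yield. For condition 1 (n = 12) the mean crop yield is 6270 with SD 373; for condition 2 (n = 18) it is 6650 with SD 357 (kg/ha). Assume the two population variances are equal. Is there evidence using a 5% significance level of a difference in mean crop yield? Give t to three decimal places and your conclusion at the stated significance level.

Let group 1 = condition 1, group 2 = condition 2. H0: μ_1 = μ_2; H1: μ_1 ≠ μ_2 (two-sample pooled-variance t-test, two-sided).
s_p² = [(12−1)·373² + (18−1)·357²]/(12+18−2) = 132038
t = (6270 − 6650)/√[132038·(1/12 + 1/18)] = -2.806
df = n₁ + n₂ − 2 = 28
Two-sided p-value ≈ 0.009
Since p ≈ 0.009 < α = 0.05, reject H0; the data support H1.

t = -2.806; reject H0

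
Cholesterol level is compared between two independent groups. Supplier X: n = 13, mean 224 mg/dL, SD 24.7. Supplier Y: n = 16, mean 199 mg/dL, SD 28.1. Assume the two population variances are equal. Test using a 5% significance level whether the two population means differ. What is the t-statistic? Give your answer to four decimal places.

2.5130

Let group 1 = supplier X, group 2 = supplier Y. H0: μ_1 = μ_2; H1: μ_1 ≠ μ_2 (two-sample pooled-variance t-test, two-sided).
s_p² = [(13−1)·24.7² + (16−1)·28.1²]/(13+16−2) = 709.823
t = (224 − 199)/√[709.823·(1/13 + 1/16)] = 2.5130
df = n₁ + n₂ − 2 = 27
Two-sided p-value ≈ 0.0182
Since p ≈ 0.0182 < α = 0.05, reject H0; the data support H1.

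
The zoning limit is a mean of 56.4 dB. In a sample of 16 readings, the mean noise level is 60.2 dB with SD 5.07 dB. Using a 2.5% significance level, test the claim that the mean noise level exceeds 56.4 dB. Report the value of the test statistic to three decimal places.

2.998

H0: μ = 56.4; H1: μ > 56.4 (one-sample t-test, right-tailed).
t = (x̄ − μ₀)/(s/√n) = (60.2 − 56.4)/(5.07/√16) = 2.998
df = n − 1 = 15
p-value = P(T ≥ 2.998) ≈ 0.005
Since p ≈ 0.005 < α = 0.025, reject H0; the data support H1.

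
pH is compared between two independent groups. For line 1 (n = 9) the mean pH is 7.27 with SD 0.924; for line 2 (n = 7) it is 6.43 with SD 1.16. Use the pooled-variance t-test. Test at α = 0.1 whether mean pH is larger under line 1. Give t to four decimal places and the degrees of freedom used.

Let group 1 = line 1, group 2 = line 2. H0: μ_1 = μ_2; H1: μ_1 > μ_2 (two-sample pooled-variance t-test, right-tailed).
s_p² = [(9−1)·0.924² + (7−1)·1.16²]/(9+7−2) = 1.06456
t = (7.27 − 6.43)/√[1.06456·(1/9 + 1/7)] = 1.6155
df = n₁ + n₂ − 2 = 14
p-value = P(T ≥ 1.6155) ≈ 0.064
Since p ≈ 0.064 < α = 0.1, reject H0; the evidence is statistically significant.

t = 1.6155, df = 14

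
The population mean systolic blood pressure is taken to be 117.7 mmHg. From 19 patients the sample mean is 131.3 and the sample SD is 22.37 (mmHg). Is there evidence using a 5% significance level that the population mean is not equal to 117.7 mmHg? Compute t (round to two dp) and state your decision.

t = 2.65; reject H0

H0: μ = 117.7; H1: μ ≠ 117.7 (one-sample t-test, two-sided).
t = (x̄ − μ₀)/(s/√n) = (131.3 − 117.7)/(22.37/√19) = 2.65
df = n − 1 = 18
Two-sided p-value ≈ 0.016
Since p ≈ 0.016 < α = 0.05, reject H0; the data support H1.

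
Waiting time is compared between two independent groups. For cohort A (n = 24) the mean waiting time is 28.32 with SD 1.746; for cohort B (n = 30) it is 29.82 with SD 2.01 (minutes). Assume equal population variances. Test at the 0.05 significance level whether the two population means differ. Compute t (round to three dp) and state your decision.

t = -2.886; reject H0

Let group 1 = cohort A, group 2 = cohort B. H0: μ_1 = μ_2; H1: μ_1 ≠ μ_2 (two-sample pooled-variance t-test, two-sided).
s_p² = [(24−1)·1.746² + (30−1)·2.01²]/(24+30−2) = 3.60151
t = (28.32 − 29.82)/√[3.60151·(1/24 + 1/30)] = -2.886
df = n₁ + n₂ − 2 = 52
Two-sided p-value ≈ 0.006
Since p ≈ 0.006 < α = 0.05, reject H0; the data support H1.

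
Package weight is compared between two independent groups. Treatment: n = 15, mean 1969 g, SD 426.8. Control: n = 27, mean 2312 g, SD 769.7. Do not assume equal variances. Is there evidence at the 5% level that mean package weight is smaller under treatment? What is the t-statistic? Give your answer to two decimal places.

Let group 1 = treatment, group 2 = control. H0: μ_1 = μ_2; H1: μ_1 < μ_2 (Welch's two-sample t-test, left-tailed).
t = (x̄_1 − x̄_2)/√(s_1²/n_1 + s_2²/n_2) = (1969 − 2312)/√(426.8²/15 + 769.7²/27) = -1.86
Welch–Satterthwaite df ≈ 39.99
p-value = P(T ≤ -1.86) ≈ 0.0353
Since p ≈ 0.0353 < α = 0.05, reject H0; the data support H1.

-1.86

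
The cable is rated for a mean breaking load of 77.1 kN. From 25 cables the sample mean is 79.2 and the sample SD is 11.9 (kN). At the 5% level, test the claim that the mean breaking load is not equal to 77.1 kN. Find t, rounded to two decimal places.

0.88

H0: μ = 77.1; H1: μ ≠ 77.1 (one-sample t-test, two-sided).
t = (x̄ − μ₀)/(s/√n) = (79.2 − 77.1)/(11.9/√25) = 0.88
df = n − 1 = 24
Two-sided p-value ≈ 0.386
Since p ≈ 0.386 > α = 0.05, fail to reject H0; the data do not provide sufficient evidence against H0.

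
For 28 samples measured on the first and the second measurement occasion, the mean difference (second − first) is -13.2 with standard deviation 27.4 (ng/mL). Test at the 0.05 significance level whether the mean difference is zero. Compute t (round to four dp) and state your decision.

H0: μ_d = 0; H1: μ_d ≠ 0 (paired t-test on the differences, two-sided).
t = d̄/(s_d/√n) = -13.2/(27.4/√28) = -2.5492
df = n − 1 = 27
Two-sided p-value ≈ 0.017
Since p ≈ 0.017 < α = 0.05, reject H0; the evidence is statistically significant.

t = -2.5492; reject H0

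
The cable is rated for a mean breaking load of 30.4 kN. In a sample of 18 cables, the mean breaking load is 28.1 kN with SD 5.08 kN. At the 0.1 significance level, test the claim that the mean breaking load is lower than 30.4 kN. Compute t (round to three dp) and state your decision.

H0: μ = 30.4; H1: μ < 30.4 (one-sample t-test, left-tailed).
t = (x̄ − μ₀)/(s/√n) = (28.1 − 30.4)/(5.08/√18) = -1.921
df = n − 1 = 17
p-value = P(T ≤ -1.921) ≈ 0.0358
Since p ≈ 0.0358 < α = 0.1, reject H0; the evidence is statistically significant.

t = -1.921; reject H0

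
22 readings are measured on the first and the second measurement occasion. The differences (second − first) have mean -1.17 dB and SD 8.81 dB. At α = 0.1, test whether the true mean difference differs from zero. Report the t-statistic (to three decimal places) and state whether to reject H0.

t = -0.623; fail to reject H0

H0: μ_d = 0; H1: μ_d ≠ 0 (paired t-test on the differences, two-sided).
t = d̄/(s_d/√n) = -1.17/(8.81/√22) = -0.623
df = n − 1 = 21
Two-sided p-value ≈ 0.540
Since p ≈ 0.540 > α = 0.1, fail to reject H0; the data do not provide sufficient evidence against H0.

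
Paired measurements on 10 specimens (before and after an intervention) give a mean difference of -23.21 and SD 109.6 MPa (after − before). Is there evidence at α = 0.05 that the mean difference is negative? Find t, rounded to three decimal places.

H0: μ_d = 0; H1: μ_d < 0 (paired t-test on the differences, left-tailed).
t = d̄/(s_d/√n) = -23.21/(109.6/√10) = -0.670
df = n − 1 = 9
p-value = P(T ≤ -0.670) ≈ 0.260
Since p ≈ 0.260 > α = 0.05, fail to reject H0; the data do not provide sufficient evidence against H0.

-0.670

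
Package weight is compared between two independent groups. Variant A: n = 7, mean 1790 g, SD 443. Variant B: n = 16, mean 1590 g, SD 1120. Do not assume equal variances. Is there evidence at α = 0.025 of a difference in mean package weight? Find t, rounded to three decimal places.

0.613

Let group 1 = variant A, group 2 = variant B. H0: μ_1 = μ_2; H1: μ_1 ≠ μ_2 (Welch's two-sample t-test, two-sided).
t = (x̄_1 − x̄_2)/√(s_1²/n_1 + s_2²/n_2) = (1790 − 1590)/√(443²/7 + 1120²/16) = 0.613
Welch–Satterthwaite df ≈ 20.95
Two-sided p-value ≈ 0.5465
Since p ≈ 0.5465 > α = 0.025, fail to reject H0; the data do not provide sufficient evidence against H0.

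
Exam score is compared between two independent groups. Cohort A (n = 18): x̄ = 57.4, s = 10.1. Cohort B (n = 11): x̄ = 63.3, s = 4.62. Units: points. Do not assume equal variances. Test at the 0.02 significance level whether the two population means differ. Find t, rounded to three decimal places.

Let group 1 = cohort A, group 2 = cohort B. H0: μ_1 = μ_2; H1: μ_1 ≠ μ_2 (Welch's two-sample t-test, two-sided).
t = (x̄_1 − x̄_2)/√(s_1²/n_1 + s_2²/n_2) = (57.4 − 63.3)/√(10.1²/18 + 4.62²/11) = -2.139
Welch–Satterthwaite df ≈ 25.54
Two-sided p-value ≈ 0.0422
Since p ≈ 0.0422 > α = 0.02, fail to reject H0; the data do not provide sufficient evidence against H0.

-2.139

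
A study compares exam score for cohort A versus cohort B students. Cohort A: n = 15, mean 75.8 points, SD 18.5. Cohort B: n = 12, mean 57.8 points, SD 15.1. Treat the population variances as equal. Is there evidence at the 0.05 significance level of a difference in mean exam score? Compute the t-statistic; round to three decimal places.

Let group 1 = cohort A, group 2 = cohort B. H0: μ_1 = μ_2; H1: μ_1 ≠ μ_2 (two-sample pooled-variance t-test, two-sided).
s_p² = [(15−1)·18.5² + (12−1)·15.1²]/(15+12−2) = 291.984
t = (75.8 − 57.8)/√[291.984·(1/15 + 1/12)] = 2.720
df = n₁ + n₂ − 2 = 25
Two-sided p-value ≈ 0.0117
Since p ≈ 0.0117 < α = 0.05, reject H0; the evidence is statistically significant.

2.720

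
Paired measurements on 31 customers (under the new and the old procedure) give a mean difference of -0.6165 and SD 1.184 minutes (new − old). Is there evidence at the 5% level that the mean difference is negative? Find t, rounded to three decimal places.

H0: μ_d = 0; H1: μ_d < 0 (paired t-test on the differences, left-tailed).
t = d̄/(s_d/√n) = -0.6165/(1.184/√31) = -2.899
df = n − 1 = 30
p-value = P(T ≤ -2.899) ≈ 0.0035
Since p ≈ 0.0035 < α = 0.05, reject H0; the data support H1.

-2.899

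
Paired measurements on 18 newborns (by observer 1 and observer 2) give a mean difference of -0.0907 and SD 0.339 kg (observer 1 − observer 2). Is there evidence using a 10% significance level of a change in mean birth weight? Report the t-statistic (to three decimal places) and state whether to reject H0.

t = -1.135; fail to reject H0

H0: μ_d = 0; H1: μ_d ≠ 0 (paired t-test on the differences, two-sided).
t = d̄/(s_d/√n) = -0.0907/(0.339/√18) = -1.135
df = n − 1 = 17
Two-sided p-value ≈ 0.2721
Since p ≈ 0.2721 > α = 0.1, fail to reject H0; the data do not provide sufficient evidence against H0.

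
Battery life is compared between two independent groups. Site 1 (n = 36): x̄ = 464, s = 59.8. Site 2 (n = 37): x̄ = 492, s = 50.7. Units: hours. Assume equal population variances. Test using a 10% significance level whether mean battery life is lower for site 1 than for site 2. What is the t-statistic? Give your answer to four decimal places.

-2.1600

Let group 1 = site 1, group 2 = site 2. H0: μ_1 = μ_2; H1: μ_1 < μ_2 (two-sample pooled-variance t-test, left-tailed).
s_p² = [(36−1)·59.8² + (37−1)·50.7²]/(36+37−2) = 3066.18
t = (464 − 492)/√[3066.18·(1/36 + 1/37)] = -2.1600
df = n₁ + n₂ − 2 = 71
p-value = P(T ≤ -2.1600) ≈ 0.017
Since p ≈ 0.017 < α = 0.1, reject H0; the data support H1.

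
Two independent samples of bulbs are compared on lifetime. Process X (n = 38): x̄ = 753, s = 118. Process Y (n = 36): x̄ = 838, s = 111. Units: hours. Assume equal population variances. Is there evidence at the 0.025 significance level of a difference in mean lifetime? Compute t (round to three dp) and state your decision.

Let group 1 = process X, group 2 = process Y. H0: μ_1 = μ_2; H1: μ_1 ≠ μ_2 (two-sample pooled-variance t-test, two-sided).
s_p² = [(38−1)·118² + (36−1)·111²]/(38+36−2) = 13144.8
t = (753 − 838)/√[13144.8·(1/38 + 1/36)] = -3.188
df = n₁ + n₂ − 2 = 72
Two-sided p-value ≈ 0.002
Since p ≈ 0.002 < α = 0.025, reject H0; the evidence is statistically significant.

t = -3.188; reject H0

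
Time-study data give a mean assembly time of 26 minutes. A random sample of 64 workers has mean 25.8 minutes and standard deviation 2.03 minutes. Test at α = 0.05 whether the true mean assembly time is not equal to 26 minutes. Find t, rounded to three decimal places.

H0: μ = 26; H1: μ ≠ 26 (one-sample t-test, two-sided).
t = (x̄ − μ₀)/(s/√n) = (25.8 − 26)/(2.03/√64) = -0.788
df = n − 1 = 63
Two-sided p-value ≈ 0.4335
Since p ≈ 0.4335 > α = 0.05, fail to reject H0; the evidence is not statistically significant.

-0.788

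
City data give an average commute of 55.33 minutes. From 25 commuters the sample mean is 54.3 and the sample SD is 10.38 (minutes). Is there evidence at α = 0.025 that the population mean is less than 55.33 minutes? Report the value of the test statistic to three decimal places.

H0: μ = 55.33; H1: μ < 55.33 (one-sample t-test, left-tailed).
t = (x̄ − μ₀)/(s/√n) = (54.3 − 55.33)/(10.38/√25) = -0.496
df = n − 1 = 24
p-value = P(T ≤ -0.496) ≈ 0.3122
Since p ≈ 0.3122 > α = 0.025, fail to reject H0; the evidence is not statistically significant.

-0.496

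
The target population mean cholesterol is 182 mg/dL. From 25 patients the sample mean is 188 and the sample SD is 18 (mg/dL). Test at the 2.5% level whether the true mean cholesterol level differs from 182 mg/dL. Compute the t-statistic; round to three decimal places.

1.667

H0: μ = 182; H1: μ ≠ 182 (one-sample t-test, two-sided).
t = (x̄ − μ₀)/(s/√n) = (188 − 182)/(18/√25) = 1.667
df = n − 1 = 24
Two-sided p-value ≈ 0.1086
Since p ≈ 0.1086 > α = 0.025, fail to reject H0; the evidence is not statistically significant.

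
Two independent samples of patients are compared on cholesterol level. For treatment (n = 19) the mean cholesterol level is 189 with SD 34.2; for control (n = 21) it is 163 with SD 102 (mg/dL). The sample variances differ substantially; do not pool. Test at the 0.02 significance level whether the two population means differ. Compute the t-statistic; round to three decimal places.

Let group 1 = treatment, group 2 = control. H0: μ_1 = μ_2; H1: μ_1 ≠ μ_2 (Welch's two-sample t-test, two-sided).
t = (x̄_1 − x̄_2)/√(s_1²/n_1 + s_2²/n_2) = (189 − 163)/√(34.2²/19 + 102²/21) = 1.102
Welch–Satterthwaite df ≈ 24.85
Two-sided p-value ≈ 0.281
Since p ≈ 0.281 > α = 0.02, fail to reject H0; the data do not provide sufficient evidence against H0.

1.102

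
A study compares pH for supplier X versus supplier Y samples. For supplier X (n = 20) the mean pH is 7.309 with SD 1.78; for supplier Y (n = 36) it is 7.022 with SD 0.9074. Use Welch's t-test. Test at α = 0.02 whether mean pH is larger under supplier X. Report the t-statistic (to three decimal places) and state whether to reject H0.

t = 0.674; fail to reject H0

Let group 1 = supplier X, group 2 = supplier Y. H0: μ_1 = μ_2; H1: μ_1 > μ_2 (Welch's two-sample t-test, right-tailed).
t = (x̄_1 − x̄_2)/√(s_1²/n_1 + s_2²/n_2) = (7.309 − 7.022)/√(1.78²/20 + 0.9074²/36) = 0.674
Welch–Satterthwaite df ≈ 24.60
p-value = P(T ≥ 0.674) ≈ 0.253
Since p ≈ 0.253 > α = 0.02, fail to reject H0; the evidence is not statistically significant.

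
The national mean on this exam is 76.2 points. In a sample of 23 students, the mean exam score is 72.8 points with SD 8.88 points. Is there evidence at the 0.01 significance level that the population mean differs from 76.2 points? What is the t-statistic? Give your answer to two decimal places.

-1.84

H0: μ = 76.2; H1: μ ≠ 76.2 (one-sample t-test, two-sided).
t = (x̄ − μ₀)/(s/√n) = (72.8 − 76.2)/(8.88/√23) = -1.84
df = n − 1 = 22
Two-sided p-value ≈ 0.0799
Since p ≈ 0.0799 > α = 0.01, fail to reject H0; the data do not provide sufficient evidence against H0.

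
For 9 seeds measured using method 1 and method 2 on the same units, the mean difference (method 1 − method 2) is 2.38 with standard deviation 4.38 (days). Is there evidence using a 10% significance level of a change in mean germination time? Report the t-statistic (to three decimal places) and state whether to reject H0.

H0: μ_d = 0; H1: μ_d ≠ 0 (paired t-test on the differences, two-sided).
t = d̄/(s_d/√n) = 2.38/(4.38/√9) = 1.630
df = n − 1 = 8
Two-sided p-value ≈ 0.142
Since p ≈ 0.142 > α = 0.1, fail to reject H0; the evidence is not statistically significant.

t = 1.630; fail to reject H0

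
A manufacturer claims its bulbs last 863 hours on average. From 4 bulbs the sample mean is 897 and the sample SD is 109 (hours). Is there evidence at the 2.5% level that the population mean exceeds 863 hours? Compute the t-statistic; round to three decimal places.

0.624

H0: μ = 863; H1: μ > 863 (one-sample t-test, right-tailed).
t = (x̄ − μ₀)/(s/√n) = (897 − 863)/(109/√4) = 0.624
df = n − 1 = 3
p-value = P(T ≥ 0.624) ≈ 0.2885
Since p ≈ 0.2885 > α = 0.025, fail to reject H0; the evidence is not statistically significant.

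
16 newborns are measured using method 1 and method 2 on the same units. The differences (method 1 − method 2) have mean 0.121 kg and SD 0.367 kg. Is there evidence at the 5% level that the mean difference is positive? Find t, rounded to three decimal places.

1.319

H0: μ_d = 0; H1: μ_d > 0 (paired t-test on the differences, right-tailed).
t = d̄/(s_d/√n) = 0.121/(0.367/√16) = 1.319
df = n − 1 = 15
p-value = P(T ≥ 1.319) ≈ 0.104
Since p ≈ 0.104 > α = 0.05, fail to reject H0; the data do not provide sufficient evidence against H0.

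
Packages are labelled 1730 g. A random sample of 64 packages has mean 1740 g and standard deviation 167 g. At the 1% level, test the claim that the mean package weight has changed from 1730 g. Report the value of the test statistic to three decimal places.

0.479

H0: μ = 1730; H1: μ ≠ 1730 (one-sample t-test, two-sided).
t = (x̄ − μ₀)/(s/√n) = (1740 − 1730)/(167/√64) = 0.479
df = n − 1 = 63
Two-sided p-value ≈ 0.634
Since p ≈ 0.634 > α = 0.01, fail to reject H0; the evidence is not statistically significant.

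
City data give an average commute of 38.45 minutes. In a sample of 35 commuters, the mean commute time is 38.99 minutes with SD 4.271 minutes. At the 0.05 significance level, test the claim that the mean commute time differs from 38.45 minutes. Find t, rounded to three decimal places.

H0: μ = 38.45; H1: μ ≠ 38.45 (one-sample t-test, two-sided).
t = (x̄ − μ₀)/(s/√n) = (38.99 − 38.45)/(4.271/√35) = 0.748
df = n − 1 = 34
Two-sided p-value ≈ 0.4596
Since p ≈ 0.4596 > α = 0.05, fail to reject H0; the data do not provide sufficient evidence against H0.

0.748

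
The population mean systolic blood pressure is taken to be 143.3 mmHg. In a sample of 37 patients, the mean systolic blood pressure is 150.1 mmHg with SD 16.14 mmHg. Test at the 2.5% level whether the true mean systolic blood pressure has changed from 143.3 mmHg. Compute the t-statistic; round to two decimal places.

H0: μ = 143.3; H1: μ ≠ 143.3 (one-sample t-test, two-sided).
t = (x̄ − μ₀)/(s/√n) = (150.1 − 143.3)/(16.14/√37) = 2.56
df = n − 1 = 36
Two-sided p-value ≈ 0.015
Since p ≈ 0.015 < α = 0.025, reject H0; the data support H1.

2.56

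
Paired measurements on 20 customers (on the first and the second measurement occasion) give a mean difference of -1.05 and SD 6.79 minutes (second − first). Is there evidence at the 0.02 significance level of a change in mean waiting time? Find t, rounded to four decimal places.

H0: μ_d = 0; H1: μ_d ≠ 0 (paired t-test on the differences, two-sided).
t = d̄/(s_d/√n) = -1.05/(6.79/√20) = -0.6916
df = n − 1 = 19
Two-sided p-value ≈ 0.498
Since p ≈ 0.498 > α = 0.02, fail to reject H0; the evidence is not statistically significant.

-0.6916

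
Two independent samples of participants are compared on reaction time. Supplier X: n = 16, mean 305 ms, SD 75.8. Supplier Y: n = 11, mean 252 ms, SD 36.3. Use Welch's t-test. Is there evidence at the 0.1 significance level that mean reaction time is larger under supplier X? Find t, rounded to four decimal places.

Let group 1 = supplier X, group 2 = supplier Y. H0: μ_1 = μ_2; H1: μ_1 > μ_2 (Welch's two-sample t-test, right-tailed).
t = (x̄_1 − x̄_2)/√(s_1²/n_1 + s_2²/n_2) = (305 − 252)/√(75.8²/16 + 36.3²/11) = 2.4219
Welch–Satterthwaite df ≈ 22.86
p-value = P(T ≥ 2.4219) ≈ 0.0119
Since p ≈ 0.0119 < α = 0.1, reject H0; the data support H1.

2.4219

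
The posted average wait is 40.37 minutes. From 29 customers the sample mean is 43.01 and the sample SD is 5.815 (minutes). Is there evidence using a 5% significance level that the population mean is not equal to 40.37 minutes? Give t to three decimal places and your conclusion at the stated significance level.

H0: μ = 40.37; H1: μ ≠ 40.37 (one-sample t-test, two-sided).
t = (x̄ − μ₀)/(s/√n) = (43.01 − 40.37)/(5.815/√29) = 2.445
df = n − 1 = 28
Two-sided p-value ≈ 0.021
Since p ≈ 0.021 < α = 0.05, reject H0; the evidence is statistically significant.

t = 2.445; reject H0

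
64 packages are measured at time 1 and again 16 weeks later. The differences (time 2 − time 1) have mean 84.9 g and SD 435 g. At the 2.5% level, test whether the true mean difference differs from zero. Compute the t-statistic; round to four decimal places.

1.5614

H0: μ_d = 0; H1: μ_d ≠ 0 (paired t-test on the differences, two-sided).
t = d̄/(s_d/√n) = 84.9/(435/√64) = 1.5614
df = n − 1 = 63
Two-sided p-value ≈ 0.1234
Since p ≈ 0.1234 > α = 0.025, fail to reject H0; the evidence is not statistically significant.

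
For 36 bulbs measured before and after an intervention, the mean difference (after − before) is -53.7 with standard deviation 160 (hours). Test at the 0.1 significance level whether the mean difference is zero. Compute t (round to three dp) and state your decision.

t = -2.014; reject H0

H0: μ_d = 0; H1: μ_d ≠ 0 (paired t-test on the differences, two-sided).
t = d̄/(s_d/√n) = -53.7/(160/√36) = -2.014
df = n − 1 = 35
Two-sided p-value ≈ 0.0518
Since p ≈ 0.0518 < α = 0.1, reject H0; the data support H1.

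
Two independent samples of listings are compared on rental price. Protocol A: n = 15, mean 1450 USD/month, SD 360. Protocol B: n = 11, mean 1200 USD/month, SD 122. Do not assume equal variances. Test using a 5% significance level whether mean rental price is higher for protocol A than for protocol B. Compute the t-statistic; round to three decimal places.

2.501

Let group 1 = protocol A, group 2 = protocol B. H0: μ_1 = μ_2; H1: μ_1 > μ_2 (Welch's two-sample t-test, right-tailed).
t = (x̄_1 − x̄_2)/√(s_1²/n_1 + s_2²/n_2) = (1450 − 1200)/√(360²/15 + 122²/11) = 2.501
Welch–Satterthwaite df ≈ 18.11
p-value = P(T ≥ 2.501) ≈ 0.011
Since p ≈ 0.011 < α = 0.05, reject H0; the data support H1.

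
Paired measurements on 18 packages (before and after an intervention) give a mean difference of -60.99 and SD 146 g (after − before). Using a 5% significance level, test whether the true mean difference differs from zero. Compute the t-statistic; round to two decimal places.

H0: μ_d = 0; H1: μ_d ≠ 0 (paired t-test on the differences, two-sided).
t = d̄/(s_d/√n) = -60.99/(146/√18) = -1.77
df = n − 1 = 17
Two-sided p-value ≈ 0.094
Since p ≈ 0.094 > α = 0.05, fail to reject H0; the data do not provide sufficient evidence against H0.

-1.77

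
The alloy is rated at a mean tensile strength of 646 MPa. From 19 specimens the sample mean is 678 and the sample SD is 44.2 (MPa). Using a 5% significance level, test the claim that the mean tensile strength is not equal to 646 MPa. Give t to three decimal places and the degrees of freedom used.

t = 3.156, df = 18

H0: μ = 646; H1: μ ≠ 646 (one-sample t-test, two-sided).
t = (x̄ − μ₀)/(s/√n) = (678 − 646)/(44.2/√19) = 3.156
df = n − 1 = 18
Two-sided p-value ≈ 0.0055
Since p ≈ 0.0055 < α = 0.05, reject H0; the evidence is statistically significant.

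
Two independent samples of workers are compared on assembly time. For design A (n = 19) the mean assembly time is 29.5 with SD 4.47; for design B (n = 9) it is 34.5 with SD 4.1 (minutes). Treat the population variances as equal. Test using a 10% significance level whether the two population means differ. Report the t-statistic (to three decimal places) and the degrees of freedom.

Let group 1 = design A, group 2 = design B. H0: μ_1 = μ_2; H1: μ_1 ≠ μ_2 (two-sample pooled-variance t-test, two-sided).
s_p² = [(19−1)·4.47² + (9−1)·4.1²]/(19+9−2) = 19.0052
t = (29.5 − 34.5)/√[19.0052·(1/19 + 1/9)] = -2.834
df = n₁ + n₂ − 2 = 26
Two-sided p-value ≈ 0.0088
Since p ≈ 0.0088 < α = 0.1, reject H0; the data support H1.

t = -2.834, df = 26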